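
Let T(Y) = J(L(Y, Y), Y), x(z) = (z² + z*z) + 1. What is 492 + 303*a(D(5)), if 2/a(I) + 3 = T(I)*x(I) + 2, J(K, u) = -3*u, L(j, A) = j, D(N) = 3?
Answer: 42009/86 ≈ 488.48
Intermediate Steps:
x(z) = 1 + 2*z² (x(z) = (z² + z²) + 1 = 2*z² + 1 = 1 + 2*z²)
T(Y) = -3*Y
a(I) = 2/(-1 - 3*I*(1 + 2*I²)) (a(I) = 2/(-3 + ((-3*I)*(1 + 2*I²) + 2)) = 2/(-3 + (-3*I*(1 + 2*I²) + 2)) = 2/(-3 + (2 - 3*I*(1 + 2*I²))) = 2/(-1 - 3*I*(1 + 2*I²)))
492 + 303*a(D(5)) = 492 + 303*(-2/(1 + 3*3 + 6*3³)) = 492 + 303*(-2/(1 + 9 + 6*27)) = 492 + 303*(-2/(1 + 9 + 162)) = 492 + 303*(-2/172) = 492 + 303*(-2*1/172) = 492 + 303*(-1/86) = 492 - 303/86 = 42009/86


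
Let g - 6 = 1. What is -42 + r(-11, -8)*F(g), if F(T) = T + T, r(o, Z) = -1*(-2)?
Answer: -14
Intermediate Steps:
g = 7 (g = 6 + 1 = 7)
r(o, Z) = 2
F(T) = 2*T
-42 + r(-11, -8)*F(g) = -42 + 2*(2*7) = -42 + 2*14 = -42 + 28 = -14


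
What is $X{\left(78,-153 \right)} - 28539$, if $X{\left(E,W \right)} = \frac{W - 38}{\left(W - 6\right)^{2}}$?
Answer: $- \frac{721494650}{25281} \approx -28539.0$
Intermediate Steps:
$X{\left(E,W \right)} = \frac{-38 + W}{\left(-6 + W\right)^{2}}$
$X{\left(78,-153 \right)} - 28539 = \frac{-38 - 153}{\left(-6 - 153\right)^{2}} - 28539 = \frac{1}{25281} \left(-191\right) - 28539 = - \frac{191}{25281} - 28539 = - \frac{721494650}{25281}$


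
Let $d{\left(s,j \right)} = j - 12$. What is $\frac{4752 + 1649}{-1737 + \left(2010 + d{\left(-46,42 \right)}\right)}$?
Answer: $\frac{6401}{303} \approx 21.125$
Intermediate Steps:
$d{\left(s,j \right)} = -12 + j$ ($d{\left(s,j \right)} = j - 12 = -12 + j$)
$\frac{4752 + 1649}{-1737 + \left(2010 + d{\left(-46,42 \right)}\right)} = \frac{4752 + 1649}{-1737 + \left(2010 + \left(-12 + 42\right)\right)} = \frac{6401}{-1737 + \left(2010 + 30\right)} = \frac{6401}{-1737 + 2040} = \frac{6401}{303}$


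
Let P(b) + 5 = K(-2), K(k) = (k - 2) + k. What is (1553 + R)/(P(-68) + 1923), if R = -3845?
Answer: -573/478 ≈ -1.1987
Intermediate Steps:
K(k) = -2 + 2*k (K(k) = (-2 + k) + k = -2 + 2*k)
P(b) = -11 (P(b) = -5 + (-2 + 2*(-2)) = -5 + (-2 - 4) = -5 - 6 = -11)
(1553 + R)/(P(-68) + 1923) = (1553 - 3845)/(-11 + 1923) = -2292/1912 = -2292*1/1912 = -573/478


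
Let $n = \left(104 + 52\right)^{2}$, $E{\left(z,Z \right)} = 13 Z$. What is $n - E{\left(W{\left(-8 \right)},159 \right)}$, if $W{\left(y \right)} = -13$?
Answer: $22269$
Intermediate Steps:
$n = 24336$ ($n = 156^{2} = 24336$)
$n - E{\left(W{\left(-8 \right)},159 \right)} = 24336 - 13 \cdot 159 = 24336 - 2067 = 22269$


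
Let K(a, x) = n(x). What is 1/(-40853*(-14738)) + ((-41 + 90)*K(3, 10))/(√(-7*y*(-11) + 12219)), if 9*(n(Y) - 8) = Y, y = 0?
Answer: 1/602091514 + 4018*√12219/109971 ≈ 4.0388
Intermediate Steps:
n(Y) = 8 + Y/9
K(a, x) = 8 + x/9
1/(-40853*(-14738)) + ((-41 + 90)*K(3, 10))/(√(-7*y*(-11) + 12219)) = 1/(-40853*(-14738)) + ((-41 + 90)*(8 + (⅑)*10))/(√(-7*0*(-11) + 12219)) = -1/40853*(-1/14738) + (49*(8 + 10/9))/(√(0*(-11) + 12219)) = 1/602091514 + (49*(82/9))/(√(0 + 12219)) = 1/602091514 + 4018/(9*(√12219)) = 1/602091514 + 4018*(√12219/12219)/9 = 1/602091514 + 4018*√12219/109971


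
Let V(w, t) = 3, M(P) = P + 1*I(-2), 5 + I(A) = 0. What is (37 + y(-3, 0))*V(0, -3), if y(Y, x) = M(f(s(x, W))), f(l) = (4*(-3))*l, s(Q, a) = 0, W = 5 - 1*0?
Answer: 96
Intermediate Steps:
W = 5 (W = 5 + 0 = 5)
I(A) = -5 (I(A) = -5 + 0 = -5)
f(l) = -12*l
M(P) = -5 + P (M(P) = P + 1*(-5) = P - 5 = -5 + P)
y(Y, x) = -5 (y(Y, x) = -5 - 12*0 = -5 + 0 = -5)
(37 + y(-3, 0))*V(0, -3) = (37 - 5)*3 = 32*3 = 96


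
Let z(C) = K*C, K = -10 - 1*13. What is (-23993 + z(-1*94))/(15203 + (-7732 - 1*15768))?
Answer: 21831/8297 ≈ 2.6312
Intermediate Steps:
K = -23 (K = -10 - 13 = -23)
z(C) = -23*C
(-23993 + z(-1*94))/(15203 + (-7732 - 1*15768)) = (-23993 - (-23)*94)/(15203 + (-7732 - 1*15768)) = (-23993 - 23*(-94))/(15203 + (-7732 - 15768)) = (-23993 + 2162)/(15203 - 23500) = -21831/(-8297) = -21831*(-1/8297) = 21831/8297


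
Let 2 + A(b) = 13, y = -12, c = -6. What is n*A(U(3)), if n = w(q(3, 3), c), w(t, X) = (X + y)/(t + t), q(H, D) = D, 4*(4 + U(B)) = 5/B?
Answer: -33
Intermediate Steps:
U(B) = -4 + 5/(4*B) (U(B) = -4 + (5/B)/4 = -4 + 5/(4*B))
w(t, X) = (-12 + X)/(2*t) (w(t, X) = (X - 12)/(t + t) = (-12 + X)/((2*t)) = (-12 + X)*(1/(2*t)) = (-12 + X)/(2*t))
A(b) = 11 (A(b) = -2 + 13 = 11)
n = -3 (n = (½)*(-12 - 6)/3 = (½)*(⅓)*(-18) = -3)
n*A(U(3)) = -3*11 = -33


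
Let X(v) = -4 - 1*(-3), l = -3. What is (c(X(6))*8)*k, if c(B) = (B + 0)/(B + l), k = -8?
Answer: -16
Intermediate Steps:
X(v) = -1 (X(v) = -4 + 3 = -1)
c(B) = B/(-3 + B) (c(B) = (B + 0)/(B - 3) = B/(-3 + B))
(c(X(6))*8)*k = (-1/(-3 - 1)*8)*(-8) = (-1/(-4)*8)*(-8) = (-1*(-1/4)*8)*(-8) = ((1/4)*8)*(-8) = 2*(-8) = -16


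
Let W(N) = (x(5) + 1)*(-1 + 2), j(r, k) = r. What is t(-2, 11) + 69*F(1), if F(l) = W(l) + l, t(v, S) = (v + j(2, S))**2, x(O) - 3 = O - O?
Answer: 345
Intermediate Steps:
x(O) = 3 (x(O) = 3 + (O - O) = 3 + 0 = 3)
W(N) = 4 (W(N) = (3 + 1)*(-1 + 2) = 4*1 = 4)
t(v, S) = (2 + v)**2 (t(v, S) = (v + 2)**2 = (2 + v)**2)
F(l) = 4 + l
t(-2, 11) + 69*F(1) = (2 - 2)**2 + 69*(4 + 1) = 0**2 + 69*5 = 0 + 345 = 345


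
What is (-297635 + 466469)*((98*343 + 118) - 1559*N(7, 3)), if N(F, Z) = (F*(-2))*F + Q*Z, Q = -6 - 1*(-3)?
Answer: 33858814530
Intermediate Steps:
Q = -3 (Q = -6 + 3 = -3)
N(F, Z) = -3*Z - 2*F**2 (N(F, Z) = (F*(-2))*F - 3*Z = (-2*F)*F - 3*Z = -2*F**2 - 3*Z = -3*Z - 2*F**2)
(-297635 + 466469)*((98*343 + 118) - 1559*N(7, 3)) = (-297635 + 466469)*((98*343 + 118) - 1559*(-3*3 - 2*7**2)) = 168834*((33614 + 118) - 1559*(-9 - 2*49)) = 168834*(33732 - 1559*(-9 - 98)) = 168834*(33732 - 1559*(-107)) = 168834*(33732 + 166813) = 168834*200545 = 33858814530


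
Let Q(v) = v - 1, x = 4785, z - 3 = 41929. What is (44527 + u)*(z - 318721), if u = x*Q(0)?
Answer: -11000148438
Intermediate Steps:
z = 41932 (z = 3 + 41929 = 41932)
Q(v) = -1 + v
u = -4785 (u = 4785*(-1 + 0) = 4785*(-1) = -4785)
(44527 + u)*(z - 318721) = (44527 - 4785)*(41932 - 318721) = 39742*(-276789) = -11000148438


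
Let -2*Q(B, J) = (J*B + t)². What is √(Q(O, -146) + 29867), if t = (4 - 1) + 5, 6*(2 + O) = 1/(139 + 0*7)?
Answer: I*√10489330406/834 ≈ 122.8*I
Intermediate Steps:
O = -1667/834 (O = -2 + 1/(6*(139 + 0*7)) = -2 + 1/(6*(139 + 0)) = -2 + (⅙)/139 = -2 + (⅙)*(1/139) = -2 + 1/834 = -1667/834 ≈ -1.9988)
t = 8 (t = 3 + 5 = 8)
Q(B, J) = -(8 + B*J)²/2 (Q(B, J) = -(J*B + 8)²/2 = -(B*J + 8)²/2 = -(8 + B*J)²/2)
√(Q(O, -146) + 29867) = √(-(8 - 1667/834*(-146))²/2 + 29867) = √(-(8 + 121691/417)²/2 + 29867) = √(-(125027/417)²/2 + 29867) = √(-½*15631750729/173889 + 29867) = √(-15631750729/347778 + 29867) = √(-5244665203/347778) = I*√10489330406/834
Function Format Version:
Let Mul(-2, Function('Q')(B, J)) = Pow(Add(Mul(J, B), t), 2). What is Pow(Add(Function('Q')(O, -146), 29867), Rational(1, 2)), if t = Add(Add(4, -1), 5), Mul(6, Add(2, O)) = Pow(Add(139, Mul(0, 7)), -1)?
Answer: Mul(Rational(1, 834), I, Pow(10489330406, Rational(1, 2))) ≈ Mul(122.80, I)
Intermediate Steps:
O = Rational(-1667, 834) (O = Add(-2, Mul(Rational(1, 6), Pow(Add(139, Mul(0, 7)), -1))) = Add(-2, Mul(Rational(1, 6), Pow(Add(139, 0), -1))) = Add(-2, Mul(Rational(1, 6), Pow(139, -1))) = Add(-2, Mul(Rational(1, 6), Rational(1, 139))) = Add(-2, Rational(1, 834)) = Rational(-1667, 834) ≈ -1.9988)
t = 8 (t = Add(3, 5) = 8)
Function('Q')(B, J) = Mul(Rational(-1, 2), Pow(Add(8, Mul(B, J)), 2)) (Function('Q')(B, J) = Mul(Rational(-1, 2), Pow(Add(Mul(J, B), 8), 2)) = Mul(Rational(-1, 2), Pow(Add(Mul(B, J), 8), 2)) = Mul(Rational(-1, 2), Pow(Add(8, Mul(B, J)), 2)))
Pow(Add(Function('Q')(O, -146), 29867), Rational(1, 2)) = Pow(Add(Mul(Rational(-1, 2), Pow(Add(8, Mul(Rational(-1667, 834), -146)), 2)), 29867), Rational(1, 2)) = Pow(Add(Mul(Rational(-1, 2), Pow(Add(8, Rational(121691, 417)), 2)), 29867), Rational(1, 2)) = Pow(Add(Mul(Rational(-1, 2), Pow(Rational(125027, 417), 2)), 29867), Rational(1, 2)) = Pow(Add(Mul(Rational(-1, 2), Rational(15631750729, 173889)), 29867), Rational(1, 2)) = Pow(Add(Rational(-15631750729, 347778), 29867), Rational(1, 2)) = Pow(Rational(-5244665203, 347778), Rational(1, 2)) = Mul(Rational(1, 834), I, Pow(10489330406, Rational(1, 2)))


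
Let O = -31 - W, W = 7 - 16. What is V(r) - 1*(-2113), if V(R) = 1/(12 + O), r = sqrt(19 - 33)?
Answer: 21129/10 ≈ 2112.9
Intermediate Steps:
W = -9
O = -22 (O = -31 - 1*(-9) = -31 + 9 = -22)
r = I*sqrt(14) (r = sqrt(-14) = I*sqrt(14) ≈ 3.7417*I)
V(R) = -1/10 (V(R) = 1/(12 - 22) = 1/(-10) = -1/10)
V(r) - 1*(-2113) = -1/10 - 1*(-2113) = -1/10 + 2113 = 21129/10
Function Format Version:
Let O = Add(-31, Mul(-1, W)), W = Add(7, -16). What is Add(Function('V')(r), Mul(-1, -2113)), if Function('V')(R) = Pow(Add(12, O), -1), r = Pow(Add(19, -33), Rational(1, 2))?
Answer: Rational(21129, 10) ≈ 2112.9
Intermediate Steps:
W = -9
O = -22 (O = Add(-31, Mul(-1, -9)) = Add(-31, 9) = -22)
r = Mul(I, Pow(14, Rational(1, 2))) (r = Pow(-14, Rational(1, 2)) = Mul(I, Pow(14, Rational(1, 2))) ≈ Mul(3.7417, I))
Function('V')(R) = Rational(-1, 10) (Function('V')(R) = Pow(Add(12, -22), -1) = Pow(-10, -1) = Rational(-1, 10))
Add(Function('V')(r), Mul(-1, -2113)) = Add(Rational(-1, 10), Mul(-1, -2113)) = Add(Rational(-1, 10), 2113) = Rational(21129, 10)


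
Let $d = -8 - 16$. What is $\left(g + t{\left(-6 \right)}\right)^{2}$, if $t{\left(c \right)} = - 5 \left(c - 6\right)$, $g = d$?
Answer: $1296$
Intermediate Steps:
$d = -24$ ($d = -8 - 16 = -24$)
$g = -24$
$t{\left(c \right)} = 30 - 5 c$ ($t{\left(c \right)} = - 5 \left(-6 + c\right) = 30 - 5 c$)
$\left(g + t{\left(-6 \right)}\right)^{2} = \left(-24 + \left(30 - -30\right)\right)^{2} = \left(-24 + \left(30 + 30\right)\right)^{2} = \left(-24 + 60\right)^{2} = 36^{2} = 1296$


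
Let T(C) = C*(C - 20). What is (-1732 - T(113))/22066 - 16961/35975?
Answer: -814631401/793824350 ≈ -1.0262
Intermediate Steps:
T(C) = C*(-20 + C)
(-1732 - T(113))/22066 - 16961/35975 = (-1732 - 113*(-20 + 113))/22066 - 16961/35975 = (-1732 - 113*93)*(1/22066) - 16961*1/35975 = (-1732 - 1*10509)*(1/22066) - 16961/35975 = (-1732 - 10509)*(1/22066) - 16961/35975 = -12241*1/22066 - 16961/35975 = -12241/22066 - 16961/35975 = -814631401/793824350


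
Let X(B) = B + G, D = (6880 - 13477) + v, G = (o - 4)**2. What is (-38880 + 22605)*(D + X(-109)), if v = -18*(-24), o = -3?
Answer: 101311875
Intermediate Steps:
v = 432
G = 49 (G = (-3 - 4)**2 = (-7)**2 = 49)
D = -6165 (D = (6880 - 13477) + 432 = -6597 + 432 = -6165)
X(B) = 49 + B (X(B) = B + 49 = 49 + B)
(-38880 + 22605)*(D + X(-109)) = (-38880 + 22605)*(-6165 + (49 - 109)) = -16275*(-6165 - 60) = -16275*(-6225) = 101311875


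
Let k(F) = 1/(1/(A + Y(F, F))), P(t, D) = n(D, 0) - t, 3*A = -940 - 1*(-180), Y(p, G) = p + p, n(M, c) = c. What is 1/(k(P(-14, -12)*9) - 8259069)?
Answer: -3/24777211 ≈ -1.2108e-7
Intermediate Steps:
Y(p, G) = 2*p
A = -760/3 (A = (-940 - 1*(-180))/3 = (-940 + 180)/3 = (⅓)*(-760) = -760/3 ≈ -253.33)
P(t, D) = -t (P(t, D) = 0 - t = -t)
k(F) = -760/3 + 2*F (k(F) = 1/(1/(-760/3 + 2*F)) = -760/3 + 2*F)
1/(k(P(-14, -12)*9) - 8259069) = 1/((-760/3 + 2*(-1*(-14)*9)) - 8259069) = 1/((-760/3 + 2*(14*9)) - 8259069) = 1/((-760/3 + 2*126) - 8259069) = 1/((-760/3 + 252) - 8259069) = 1/(-4/3 - 8259069) = 1/(-24777211/3) = -3/24777211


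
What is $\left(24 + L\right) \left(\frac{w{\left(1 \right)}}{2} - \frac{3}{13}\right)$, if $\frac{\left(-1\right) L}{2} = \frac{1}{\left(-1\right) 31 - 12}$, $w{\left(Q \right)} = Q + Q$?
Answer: $\frac{10340}{559} \approx 18.497$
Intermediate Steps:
$w{\left(Q \right)} = 2 Q$
$L = \frac{2}{43}$ ($L = - \frac{2}{\left(-1\right) 31 - 12} = - \frac{2}{-31 - 12} = - \frac{2}{-43} = \left(-2\right) \left(- \frac{1}{43}\right) = \frac{2}{43} \approx 0.046512$)
$\left(24 + L\right) \left(\frac{w{\left(1 \right)}}{2} - \frac{3}{13}\right) = \left(24 + \frac{2}{43}\right) \left(\frac{2 \cdot 1}{2} - \frac{3}{13}\right) = \frac{1034 \left(2 \cdot \frac{1}{2} - \frac{3}{13}\right)}{43} = \frac{1034 \left(1 - \frac{3}{13}\right)}{43} = \frac{1034}{43} \cdot \frac{10}{13} = \frac{10340}{559}$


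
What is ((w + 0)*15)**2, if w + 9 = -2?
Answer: 27225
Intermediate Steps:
w = -11 (w = -9 - 2 = -11)
((w + 0)*15)**2 = ((-11 + 0)*15)**2 = (-11*15)**2 = (-165)**2 = 27225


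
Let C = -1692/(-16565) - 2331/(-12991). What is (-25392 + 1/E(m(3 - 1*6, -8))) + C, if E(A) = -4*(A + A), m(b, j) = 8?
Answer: -349708636309067/13772538560 ≈ -25392.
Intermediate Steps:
E(A) = -8*A
C = 60593787/215195915 (C = -1692*(-1/16565) - 2331*(-1/12991) = 1692/16565 + 2331/12991 = 60593787/215195915 ≈ 0.28158)
(-25392 + 1/E(m(3 - 1*6, -8))) + C = (-25392 + 1/(-8*8)) + 60593787/215195915 = (-25392 + 1/(-64)) + 60593787/215195915 = (-25392 - 1/64) + 60593787/215195915 = -1625089/64 + 60593787/215195915 = -349708636309067/13772538560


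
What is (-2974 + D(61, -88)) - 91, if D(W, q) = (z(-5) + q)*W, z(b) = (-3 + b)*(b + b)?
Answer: -3553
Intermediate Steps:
z(b) = 2*b*(-3 + b) (z(b) = (-3 + b)*(2*b) = 2*b*(-3 + b))
D(W, q) = W*(80 + q) (D(W, q) = (2*(-5)*(-3 - 5) + q)*W = (2*(-5)*(-8) + q)*W = (80 + q)*W = W*(80 + q))
(-2974 + D(61, -88)) - 91 = (-2974 + 61*(80 - 88)) - 91 = (-2974 + 61*(-8)) - 91 = (-2974 - 488) - 91 = -3462 - 91 = -3553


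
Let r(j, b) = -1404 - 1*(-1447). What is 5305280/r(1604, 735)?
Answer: 5305280/43 ≈ 1.2338e+5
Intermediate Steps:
r(j, b) = 43 (r(j, b) = -1404 + 1447 = 43)
5305280/r(1604, 735) = 5305280/43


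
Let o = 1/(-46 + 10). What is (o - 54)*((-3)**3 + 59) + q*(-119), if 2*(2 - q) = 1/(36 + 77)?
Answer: -3999581/2034 ≈ -1966.4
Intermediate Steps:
o = -1/36 (o = 1/(-36) = -1/36 ≈ -0.027778)
q = 451/226 (q = 2 - 1/(2*(36 + 77)) = 2 - 1/2/113 = 2 - 1/2*1/113 = 2 - 1/226 = 451/226 ≈ 1.9956)
(o - 54)*((-3)**3 + 59) + q*(-119) = (-1/36 - 54)*((-3)**3 + 59) + (451/226)*(-119) = -1945*(-27 + 59)/36 - 53669/226 = -1945/36*32 - 53669/226 = -15560/9 - 53669/226 = -3999581/2034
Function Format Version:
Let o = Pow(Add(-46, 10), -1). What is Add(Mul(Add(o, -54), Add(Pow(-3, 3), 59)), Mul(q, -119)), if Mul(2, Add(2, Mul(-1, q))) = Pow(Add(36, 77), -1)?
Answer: Rational(-3999581, 2034) ≈ -1966.4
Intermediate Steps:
o = Rational(-1, 36) (o = Pow(-36, -1) = Rational(-1, 36) ≈ -0.027778)
q = Rational(451, 226) (q = Add(2, Mul(Rational(-1, 2), Pow(Add(36, 77), -1))) = Add(2, Mul(Rational(-1, 2), Pow(113, -1))) = Add(2, Mul(Rational(-1, 2), Rational(1, 113))) = Add(2, Rational(-1, 226)) = Rational(451, 226) ≈ 1.9956)
Add(Mul(Add(o, -54), Add(Pow(-3, 3), 59)), Mul(q, -119)) = Add(Mul(Add(Rational(-1, 36), -54), Add(Pow(-3, 3), 59)), Mul(Rational(451, 226), -119)) = Add(Mul(Rational(-1945, 36), Add(-27, 59)), Rational(-53669, 226)) = Add(Mul(Rational(-1945, 36), 32), Rational(-53669, 226)) = Add(Rational(-15560, 9), Rational(-53669, 226)) = Rational(-3999581, 2034)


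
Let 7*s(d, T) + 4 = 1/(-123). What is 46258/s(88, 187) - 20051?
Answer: -49713281/493 ≈ -1.0084e+5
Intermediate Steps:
s(d, T) = -493/861 (s(d, T) = -4/7 + (⅐)/(-123) = -4/7 + (⅐)*(-1/123) = -4/7 - 1/861 = -493/861)
46258/s(88, 187) - 20051 = 46258/(-493/861) - 20051 = 46258*(-861/493) - 20051 = -39828138/493 - 20051 = -49713281/493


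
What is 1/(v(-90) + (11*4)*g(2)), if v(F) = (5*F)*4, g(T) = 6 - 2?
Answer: -1/1624 ≈ -0.00061576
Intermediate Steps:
g(T) = 4
v(F) = 20*F
1/(v(-90) + (11*4)*g(2)) = 1/(20*(-90) + (11*4)*4) = 1/(-1800 + 44*4) = 1/(-1800 + 176) = 1/(-1624) = -1/1624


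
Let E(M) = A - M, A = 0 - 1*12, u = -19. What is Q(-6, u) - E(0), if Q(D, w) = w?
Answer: -7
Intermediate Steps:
A = -12 (A = 0 - 12 = -12)
E(M) = -12 - M
Q(-6, u) - E(0) = -19 - (-12 - 1*0) = -19 - (-12 + 0) = -19 - 1*(-12) = -19 + 12 = -7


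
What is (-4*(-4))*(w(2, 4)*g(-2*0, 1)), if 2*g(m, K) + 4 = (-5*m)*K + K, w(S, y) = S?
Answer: -48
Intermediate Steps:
g(m, K) = -2 + K/2 - 5*K*m/2 (g(m, K) = -2 + ((-5*m)*K + K)/2 = -2 + (-5*K*m + K)/2 = -2 + (K - 5*K*m)/2 = -2 + (K/2 - 5*K*m/2) = -2 + K/2 - 5*K*m/2)
(-4*(-4))*(w(2, 4)*g(-2*0, 1)) = (-4*(-4))*(2*(-2 + (½)*1 - 5/2*1*(-2*0))) = 16*(2*(-2 + ½ - 5/2*1*0)) = 16*(2*(-2 + ½ + 0)) = 16*(2*(-3/2)) = 16*(-3) = -48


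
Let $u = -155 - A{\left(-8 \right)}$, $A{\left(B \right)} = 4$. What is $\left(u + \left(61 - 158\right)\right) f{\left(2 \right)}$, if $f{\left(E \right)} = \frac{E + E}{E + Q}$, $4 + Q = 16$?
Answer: $- \frac{512}{7} \approx -73.143$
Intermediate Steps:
$Q = 12$ ($Q = -4 + 16 = 12$)
$f{\left(E \right)} = \frac{2 E}{12 + E}$ ($f{\left(E \right)} = \frac{E + E}{E + 12} = \frac{2 E}{12 + E}$)
$u = -159$ ($u = -155 - 4 = -159$)
$\left(u + \left(61 - 158\right)\right) f{\left(2 \right)} = \left(-159 + \left(61 - 158\right)\right) 2 \cdot 2 \frac{1}{12 + 2} = \left(-159 + \left(61 - 158\right)\right) 2 \cdot 2 \cdot \frac{1}{14} = \left(-159 - 97\right) 2 \cdot 2 \cdot \frac{1}{14} = \left(-256\right) \frac{2}{7} = - \frac{512}{7}$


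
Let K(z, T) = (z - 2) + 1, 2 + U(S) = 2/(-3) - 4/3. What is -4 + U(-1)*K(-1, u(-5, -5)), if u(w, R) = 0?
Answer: 4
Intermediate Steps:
U(S) = -4 (U(S) = -2 + (2/(-3) - 4/3) = -2 + (2*(-⅓) - 4*⅓) = -2 + (-⅔ - 4/3) = -2 - 2 = -4)
K(z, T) = -1 + z (K(z, T) = (-2 + z) + 1 = -1 + z)
-4 + U(-1)*K(-1, u(-5, -5)) = -4 - 4*(-1 - 1) = -4 - 4*(-2) = -4 + 8 = 4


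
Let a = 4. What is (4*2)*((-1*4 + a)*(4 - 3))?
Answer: 0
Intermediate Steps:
(4*2)*((-1*4 + a)*(4 - 3)) = (4*2)*((-1*4 + 4)*(4 - 3)) = 8*((-4 + 4)*1) = 8*(0*1) = 8*0 = 0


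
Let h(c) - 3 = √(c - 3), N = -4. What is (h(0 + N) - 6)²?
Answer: (3 - I*√7)² ≈ 2.0 - 15.875*I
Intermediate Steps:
h(c) = 3 + √(-3 + c) (h(c) = 3 + √(c - 3) = 3 + √(-3 + c))
(h(0 + N) - 6)² = ((3 + √(-3 + (0 - 4))) - 6)² = ((3 + √(-3 - 4)) - 6)² = ((3 + √(-7)) - 6)² = ((3 + I*√7) - 6)² = (-3 + I*√7)²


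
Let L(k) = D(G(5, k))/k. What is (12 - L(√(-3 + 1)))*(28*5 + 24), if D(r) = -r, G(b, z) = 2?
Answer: 1968 - 164*I*√2 ≈ 1968.0 - 231.93*I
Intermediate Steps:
L(k) = -2/k (L(k) = (-1*2)/k = -2/k)
(12 - L(√(-3 + 1)))*(28*5 + 24) = (12 - (-2)/(√(-3 + 1)))*(28*5 + 24) = (12 - (-2)/(√(-2)))*(140 + 24) = (12 - (-2)/(I*√2))*164 = (12 - (-2)*(-I*√2/2))*164 = (12 - I*√2)*164 = 1968 - 164*I*√2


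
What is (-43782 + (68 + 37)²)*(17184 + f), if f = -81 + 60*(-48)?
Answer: -465902811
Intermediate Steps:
f = -2961 (f = -81 - 2880 = -2961)
(-43782 + (68 + 37)²)*(17184 + f) = (-43782 + (68 + 37)²)*(17184 - 2961) = (-43782 + 105²)*14223 = (-43782 + 11025)*14223 = -32757*14223 = -465902811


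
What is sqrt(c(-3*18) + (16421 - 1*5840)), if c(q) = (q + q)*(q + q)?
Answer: sqrt(22245) ≈ 149.15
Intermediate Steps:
c(q) = 4*q**2 (c(q) = (2*q)*(2*q) = 4*q**2)
sqrt(c(-3*18) + (16421 - 1*5840)) = sqrt(4*(-3*18)**2 + (16421 - 1*5840)) = sqrt(4*(-54)**2 + (16421 - 5840)) = sqrt(4*2916 + 10581) = sqrt(11664 + 10581) = sqrt(22245)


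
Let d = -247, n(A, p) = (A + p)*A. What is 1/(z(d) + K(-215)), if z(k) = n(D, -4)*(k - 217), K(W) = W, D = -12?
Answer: -1/89303 ≈ -1.1198e-5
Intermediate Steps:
n(A, p) = A*(A + p)
z(k) = -41664 + 192*k (z(k) = (-12*(-12 - 4))*(k - 217) = (-12*(-16))*(-217 + k) = 192*(-217 + k) = -41664 + 192*k)
1/(z(d) + K(-215)) = 1/((-41664 + 192*(-247)) - 215) = 1/((-41664 - 47424) - 215) = 1/(-89088 - 215) = 1/(-89303) = -1/89303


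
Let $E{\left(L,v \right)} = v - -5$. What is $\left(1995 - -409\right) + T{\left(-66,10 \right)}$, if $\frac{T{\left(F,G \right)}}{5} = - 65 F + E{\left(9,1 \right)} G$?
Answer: $24154$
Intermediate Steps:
$E{\left(L,v \right)} = 5 + v$ ($E{\left(L,v \right)} = v + 5 = 5 + v$)
$T{\left(F,G \right)} = - 325 F + 30 G$ ($T{\left(F,G \right)} = 5 \left(- 65 F + \left(5 + 1\right) G\right) = 5 \left(- 65 F + 6 G\right) = - 325 F + 30 G$)
$\left(1995 - -409\right) + T{\left(-66,10 \right)} = \left(1995 - -409\right) + \left(\left(-325\right) \left(-66\right) + 30 \cdot 10\right) = \left(1995 + 409\right) + \left(21450 + 300\right) = 2404 + 21750 = 24154$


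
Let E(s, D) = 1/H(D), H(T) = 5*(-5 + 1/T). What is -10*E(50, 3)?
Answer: 3/7 ≈ 0.42857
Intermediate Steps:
H(T) = -25 + 5/T
E(s, D) = 1/(-25 + 5/D)
-10*E(50, 3) = -(-10)*3/(-5 + 25*3) = -(-10)*3/(-5 + 75) = -(-10)*3/70 = -10*(-3/70) = 3/7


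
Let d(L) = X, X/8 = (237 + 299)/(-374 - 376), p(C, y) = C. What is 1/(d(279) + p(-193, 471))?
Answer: -375/74519 ≈ -0.0050323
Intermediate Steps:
X = -2144/375 (X = 8*((237 + 299)/(-374 - 376)) = 8*(536/(-750)) = 8*(536*(-1/750)) = 8*(-268/375) = -2144/375 ≈ -5.7173)
d(L) = -2144/375
1/(d(279) + p(-193, 471)) = 1/(-2144/375 - 193) = 1/(-74519/375) = -375/74519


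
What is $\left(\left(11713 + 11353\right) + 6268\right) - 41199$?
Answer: $-11865$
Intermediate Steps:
$\left(\left(11713 + 11353\right) + 6268\right) - 41199 = \left(23066 + 6268\right) - 41199 = 29334 - 41199 = -11865$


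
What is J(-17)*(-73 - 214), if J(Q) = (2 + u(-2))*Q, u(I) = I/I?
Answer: 14637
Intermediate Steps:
u(I) = 1
J(Q) = 3*Q (J(Q) = (2 + 1)*Q = 3*Q)
J(-17)*(-73 - 214) = (3*(-17))*(-73 - 214) = -51*(-287) = 14637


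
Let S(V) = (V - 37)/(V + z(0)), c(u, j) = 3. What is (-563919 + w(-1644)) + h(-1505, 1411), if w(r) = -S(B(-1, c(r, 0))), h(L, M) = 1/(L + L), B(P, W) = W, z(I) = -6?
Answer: -5092290913/9030 ≈ -5.6393e+5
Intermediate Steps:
S(V) = (-37 + V)/(-6 + V) (S(V) = (V - 37)/(V - 6) = (-37 + V)/(-6 + V))
h(L, M) = 1/(2*L)
w(r) = -34/3 (w(r) = -(-37 + 3)/(-6 + 3) = -(-34)/(-3) = -(-1)*(-34)/3 = -1*34/3 = -34/3)
(-563919 + w(-1644)) + h(-1505, 1411) = (-563919 - 34/3) + (½)/(-1505) = -1691791/3 + (½)*(-1/1505) = -1691791/3 - 1/3010 = -5092290913/9030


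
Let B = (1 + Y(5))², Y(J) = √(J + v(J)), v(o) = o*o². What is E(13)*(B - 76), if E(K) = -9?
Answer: -495 - 18*√130 ≈ -700.23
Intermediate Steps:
v(o) = o³
Y(J) = √(J + J³)
B = (1 + √130)² (B = (1 + √(5 + 5³))² = (1 + √(5 + 125))² = (1 + √130)² ≈ 153.80)
E(13)*(B - 76) = -9*((1 + √130)² - 76) = -9*(-76 + (1 + √130)²) = 684 - 9*(1 + √130)²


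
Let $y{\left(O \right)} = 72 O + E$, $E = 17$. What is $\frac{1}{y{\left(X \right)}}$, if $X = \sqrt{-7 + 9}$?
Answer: $- \frac{17}{10079} + \frac{72 \sqrt{2}}{10079} \approx 0.0084158$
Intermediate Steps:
$X = \sqrt{2} \approx 1.4142$
$y{\left(O \right)} = 17 + 72 O$ ($y{\left(O \right)} = 72 O + 17 = 17 + 72 O$)
$\frac{1}{y{\left(X \right)}} = \frac{1}{17 + 72 \sqrt{2}}$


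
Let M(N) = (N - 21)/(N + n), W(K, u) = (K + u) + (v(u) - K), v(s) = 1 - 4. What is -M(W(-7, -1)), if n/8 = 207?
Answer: 25/1652 ≈ 0.015133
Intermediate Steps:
n = 1656 (n = 8*207 = 1656)
v(s) = -3
W(K, u) = -3 + u (W(K, u) = (K + u) + (-3 - K) = -3 + u)
M(N) = (-21 + N)/(1656 + N) (M(N) = (N - 21)/(N + 1656) = (-21 + N)/(1656 + N))
-M(W(-7, -1)) = -(-21 + (-3 - 1))/(1656 + (-3 - 1)) = -(-21 - 4)/(1656 - 4) = -(-25)/1652 = -1*(-25/1652) = 25/1652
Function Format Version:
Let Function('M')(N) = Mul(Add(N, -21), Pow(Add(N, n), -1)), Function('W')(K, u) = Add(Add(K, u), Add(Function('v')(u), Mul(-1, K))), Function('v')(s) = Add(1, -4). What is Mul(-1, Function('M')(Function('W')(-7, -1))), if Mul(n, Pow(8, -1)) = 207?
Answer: Rational(25, 1652) ≈ 0.015133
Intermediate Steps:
n = 1656 (n = Mul(8, 207) = 1656)
Function('v')(s) = -3
Function('W')(K, u) = Add(-3, u) (Function('W')(K, u) = Add(Add(K, u), Add(-3, Mul(-1, K))) = Add(-3, u))
Function('M')(N) = Mul(Pow(Add(1656, N), -1), Add(-21, N)) (Function('M')(N) = Mul(Add(N, -21), Pow(Add(N, 1656), -1)) = Mul(Add(-21, N), Pow(Add(1656, N), -1)) = Mul(Pow(Add(1656, N), -1), Add(-21, N)))
Mul(-1, Function('M')(Function('W')(-7, -1))) = Mul(-1, Mul(Pow(Add(1656, Add(-3, -1)), -1), Add(-21, Add(-3, -1)))) = Mul(-1, Mul(Pow(Add(1656, -4), -1), Add(-21, -4))) = Mul(-1, Mul(Pow(1652, -1), -25)) = Mul(-1, Mul(Rational(1, 1652), -25)) = Mul(-1, Rational(-25, 1652)) = Rational(25, 1652)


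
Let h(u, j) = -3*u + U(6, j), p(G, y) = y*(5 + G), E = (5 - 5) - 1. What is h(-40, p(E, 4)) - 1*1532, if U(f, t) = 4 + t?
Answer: -1392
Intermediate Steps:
E = -1 (E = 0 - 1 = -1)
h(u, j) = 4 + j - 3*u (h(u, j) = -3*u + (4 + j) = 4 + j - 3*u)
h(-40, p(E, 4)) - 1*1532 = (4 + 4*(5 - 1) - 3*(-40)) - 1*1532 = (4 + 4*4 + 120) - 1532 = (4 + 16 + 120) - 1532 = 140 - 1532 = -1392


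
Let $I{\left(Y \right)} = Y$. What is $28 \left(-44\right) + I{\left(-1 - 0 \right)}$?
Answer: $-1233$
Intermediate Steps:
$28 \left(-44\right) + I{\left(-1 - 0 \right)} = 28 \left(-44\right) - 1 = -1232 + \left(-1 + 0\right) = -1232 - 1 = -1233$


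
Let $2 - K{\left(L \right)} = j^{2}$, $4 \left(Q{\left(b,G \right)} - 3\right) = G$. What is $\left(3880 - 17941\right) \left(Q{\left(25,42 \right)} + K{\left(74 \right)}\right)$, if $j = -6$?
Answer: $\frac{576501}{2} \approx 2.8825 \cdot 10^{5}$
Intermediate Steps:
$Q{\left(b,G \right)} = 3 + \frac{G}{4}$
$K{\left(L \right)} = -34$ ($K{\left(L \right)} = 2 - \left(-6\right)^{2} = 2 - 36 = -34$)
$\left(3880 - 17941\right) \left(Q{\left(25,42 \right)} + K{\left(74 \right)}\right) = \left(3880 - 17941\right) \left(\left(3 + \frac{1}{4} \cdot 42\right) - 34\right) = - 14061 \left(\left(3 + \frac{21}{2}\right) - 34\right) = - 14061 \left(\frac{27}{2} - 34\right) = \left(-14061\right) \left(- \frac{41}{2}\right) = \frac{576501}{2}$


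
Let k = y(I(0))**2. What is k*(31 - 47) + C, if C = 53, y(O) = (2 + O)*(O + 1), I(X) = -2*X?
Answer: -11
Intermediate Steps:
y(O) = (1 + O)*(2 + O) (y(O) = (2 + O)*(1 + O) = (1 + O)*(2 + O))
k = 4 (k = (2 + (-2*0)**2 + 3*(-2*0))**2 = (2 + 0**2 + 3*0)**2 = (2 + 0 + 0)**2 = 2**2 = 4)
k*(31 - 47) + C = 4*(31 - 47) + 53 = 4*(-16) + 53 = -64 + 53 = -11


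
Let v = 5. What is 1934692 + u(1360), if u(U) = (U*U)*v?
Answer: 11182692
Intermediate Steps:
u(U) = 5*U**2 (u(U) = (U*U)*5 = U**2*5 = 5*U**2)
1934692 + u(1360) = 1934692 + 5*1360**2 = 1934692 + 5*1849600 = 1934692 + 9248000 = 11182692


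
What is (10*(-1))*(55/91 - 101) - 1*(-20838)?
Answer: 1987618/91 ≈ 21842.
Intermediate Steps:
(10*(-1))*(55/91 - 101) - 1*(-20838) = -10*(55*(1/91) - 101) + 20838 = -10*(55/91 - 101) + 20838 = -10*(-9136/91) + 20838 = 91360/91 + 20838 = 1987618/91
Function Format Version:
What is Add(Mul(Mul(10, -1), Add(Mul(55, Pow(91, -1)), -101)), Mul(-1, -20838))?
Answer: Rational(1987618, 91) ≈ 21842.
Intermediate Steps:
Add(Mul(Mul(10, -1), Add(Mul(55, Pow(91, -1)), -101)), Mul(-1, -20838)) = Add(Mul(-10, Add(Mul(55, Rational(1, 91)), -101)), 20838) = Add(Mul(-10, Add(Rational(55, 91), -101)), 20838) = Add(Mul(-10, Rational(-9136, 91)), 20838) = Add(Rational(91360, 91), 20838) = Rational(1987618, 91)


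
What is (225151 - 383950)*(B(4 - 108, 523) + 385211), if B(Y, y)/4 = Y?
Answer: -61105061205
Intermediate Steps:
B(Y, y) = 4*Y
(225151 - 383950)*(B(4 - 108, 523) + 385211) = (225151 - 383950)*(4*(4 - 108) + 385211) = -158799*(4*(-104) + 385211) = -158799*(-416 + 385211) = -158799*384795 = -61105061205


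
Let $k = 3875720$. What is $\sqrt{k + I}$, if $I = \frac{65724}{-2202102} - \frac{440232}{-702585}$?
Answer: $\frac{\sqrt{18825687546651628376199270}}{2203937085} \approx 1968.7$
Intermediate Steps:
$I = \frac{1315183862}{2203937085}$ ($I = 65724 \left(- \frac{1}{2202102}\right) - - \frac{11288}{18015} = - \frac{10954}{367017} + \frac{11288}{18015} = \frac{1315183862}{2203937085} \approx 0.59674$)
$\sqrt{k + I} = \sqrt{3875720 + \frac{1315183862}{2203937085}} = \sqrt{\frac{8541844354260062}{2203937085}} = \frac{\sqrt{18825687546651628376199270}}{2203937085}$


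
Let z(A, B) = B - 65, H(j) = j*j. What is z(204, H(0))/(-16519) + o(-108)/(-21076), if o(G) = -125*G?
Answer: -55409140/87038611 ≈ -0.63660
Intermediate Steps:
H(j) = j²
z(A, B) = -65 + B
z(204, H(0))/(-16519) + o(-108)/(-21076) = (-65 + 0²)/(-16519) - 125*(-108)/(-21076) = (-65 + 0)*(-1/16519) + 13500*(-1/21076) = -65*(-1/16519) - 3375/5269 = 65/16519 - 3375/5269 = -55409140/87038611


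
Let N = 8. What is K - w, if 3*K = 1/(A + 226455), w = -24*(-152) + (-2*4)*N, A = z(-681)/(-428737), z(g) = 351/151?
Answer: -157630074806000681/43981605711702 ≈ -3584.0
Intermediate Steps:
z(g) = 351/151 (z(g) = 351*(1/151) = 351/151)
A = -351/64739287 (A = (351/151)/(-428737) = (351/151)*(-1/428737) = -351/64739287 ≈ -5.4217e-6)
w = 3584 (w = -24*(-152) - 2*4*8 = 3648 - 8*8 = 3648 - 64 = 3584)
K = 64739287/43981605711702 (K = 1/(3*(-351/64739287 + 226455)) = 1/(3*(14660535237234/64739287)) = (⅓)*(64739287/14660535237234) = 64739287/43981605711702 ≈ 1.4720e-6)
K - w = 64739287/43981605711702 - 1*3584 = 64739287/43981605711702 - 3584 = -157630074806000681/43981605711702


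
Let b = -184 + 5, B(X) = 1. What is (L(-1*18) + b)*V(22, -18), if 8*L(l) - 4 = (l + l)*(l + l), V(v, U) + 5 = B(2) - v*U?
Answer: -6468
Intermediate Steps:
V(v, U) = -4 - U*v (V(v, U) = -5 + (1 - v*U) = -5 + (1 - U*v) = -4 - U*v)
b = -179
L(l) = 1/2 + l**2/2 (L(l) = 1/2 + ((l + l)*(l + l))/8 = 1/2 + ((2*l)*(2*l))/8 = 1/2 + (4*l**2)/8 = 1/2 + l**2/2)
(L(-1*18) + b)*V(22, -18) = ((1/2 + (-1*18)**2/2) - 179)*(-4 - 1*(-18)*22) = ((1/2 + (1/2)*(-18)**2) - 179)*(-4 + 396) = ((1/2 + (1/2)*324) - 179)*392 = ((1/2 + 162) - 179)*392 = (325/2 - 179)*392 = -33/2*392 = -6468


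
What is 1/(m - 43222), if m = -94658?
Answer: -1/137880 ≈ -7.2527e-6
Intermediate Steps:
1/(m - 43222) = 1/(-94658 - 43222) = 1/(-137880) = -1/137880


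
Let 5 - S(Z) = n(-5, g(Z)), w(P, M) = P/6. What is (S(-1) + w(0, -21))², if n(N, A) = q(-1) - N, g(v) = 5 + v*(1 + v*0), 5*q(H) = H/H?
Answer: 1/25 ≈ 0.040000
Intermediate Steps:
w(P, M) = P/6 (w(P, M) = P*(⅙) = P/6)
q(H) = ⅕ (q(H) = (H/H)/5 = (⅕)*1 = ⅕)
g(v) = 5 + v (g(v) = 5 + v*(1 + 0) = 5 + v*1 = 5 + v)
n(N, A) = ⅕ - N
S(Z) = -⅕ (S(Z) = 5 - (⅕ - 1*(-5)) = 5 - (⅕ + 5) = 5 - 1*26/5 = 5 - 26/5 = -⅕)
(S(-1) + w(0, -21))² = (-⅕ + (⅙)*0)² = (-⅕ + 0)² = (-⅕)² = 1/25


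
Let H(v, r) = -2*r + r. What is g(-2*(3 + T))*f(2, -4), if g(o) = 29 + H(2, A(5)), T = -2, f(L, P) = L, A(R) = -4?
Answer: 66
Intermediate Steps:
H(v, r) = -r
g(o) = 33 (g(o) = 29 - 1*(-4) = 29 + 4 = 33)
g(-2*(3 + T))*f(2, -4) = 33*2 = 66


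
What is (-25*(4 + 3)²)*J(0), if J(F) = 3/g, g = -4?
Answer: 3675/4 ≈ 918.75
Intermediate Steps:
J(F) = -¾ (J(F) = 3/(-4) = 3*(-¼) = -¾)
(-25*(4 + 3)²)*J(0) = -25*(4 + 3)²*(-¾) = -25*7²*(-¾) = -25*49*(-¾) = -1225*(-¾) = 3675/4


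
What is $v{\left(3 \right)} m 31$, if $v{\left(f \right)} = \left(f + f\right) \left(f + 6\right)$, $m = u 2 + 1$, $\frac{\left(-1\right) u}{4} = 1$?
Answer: $-11718$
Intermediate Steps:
$u = -4$ ($u = \left(-4\right) 1 = -4$)
$m = -7$ ($m = \left(-4\right) 2 + 1 = -8 + 1 = -7$)
$v{\left(f \right)} = 2 f \left(6 + f\right)$
$v{\left(3 \right)} m 31 = 2 \cdot 3 \left(6 + 3\right) \left(-7\right) 31 = 2 \cdot 3 \cdot 9 \left(-7\right) 31 = 54 \left(-7\right) 31 = \left(-378\right) 31 = -11718$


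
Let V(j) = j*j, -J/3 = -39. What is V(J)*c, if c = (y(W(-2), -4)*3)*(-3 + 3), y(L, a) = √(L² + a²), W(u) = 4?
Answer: 0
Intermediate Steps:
J = 117 (J = -3*(-39) = 117)
V(j) = j²
c = 0 (c = (√(4² + (-4)²)*3)*(-3 + 3) = (√(16 + 16)*3)*0 = (√32*3)*0 = ((4*√2)*3)*0 = (12*√2)*0 = 0)
V(J)*c = 117²*0 = 13689*0 = 0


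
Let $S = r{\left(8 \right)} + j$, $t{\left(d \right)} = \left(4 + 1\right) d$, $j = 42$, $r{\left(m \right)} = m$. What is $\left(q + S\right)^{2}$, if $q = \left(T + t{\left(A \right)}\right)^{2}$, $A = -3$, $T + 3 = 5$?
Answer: $47961$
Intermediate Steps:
$T = 2$ ($T = -3 + 5 = 2$)
$t{\left(d \right)} = 5 d$
$S = 50$ ($S = 8 + 42 = 50$)
$q = 169$ ($q = \left(2 + 5 \left(-3\right)\right)^{2} = \left(2 - 15\right)^{2} = \left(-13\right)^{2} = 169$)
$\left(q + S\right)^{2} = \left(169 + 50\right)^{2} = 219^{2} = 47961$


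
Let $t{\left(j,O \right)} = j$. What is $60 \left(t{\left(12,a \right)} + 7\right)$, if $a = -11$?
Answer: $1140$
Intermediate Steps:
$60 \left(t{\left(12,a \right)} + 7\right) = 60 \left(12 + 7\right) = 60 \cdot 19 = 1140$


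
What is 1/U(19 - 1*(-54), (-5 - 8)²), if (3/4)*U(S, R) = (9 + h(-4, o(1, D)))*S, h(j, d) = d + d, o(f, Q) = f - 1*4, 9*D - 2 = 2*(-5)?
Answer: 1/292 ≈ 0.0034247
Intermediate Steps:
D = -8/9 (D = 2/9 + (2*(-5))/9 = 2/9 + (⅑)*(-10) = 2/9 - 10/9 = -8/9 ≈ -0.88889)
o(f, Q) = -4 + f (o(f, Q) = f - 4 = -4 + f)
h(j, d) = 2*d
U(S, R) = 4*S (U(S, R) = 4*((9 + 2*(-4 + 1))*S)/3 = 4*((9 + 2*(-3))*S)/3 = 4*((9 - 6)*S)/3 = 4*(3*S)/3 = 4*S)
1/U(19 - 1*(-54), (-5 - 8)²) = 1/(4*(19 - 1*(-54))) = 1/(4*(19 + 54)) = 1/(4*73) = 1/292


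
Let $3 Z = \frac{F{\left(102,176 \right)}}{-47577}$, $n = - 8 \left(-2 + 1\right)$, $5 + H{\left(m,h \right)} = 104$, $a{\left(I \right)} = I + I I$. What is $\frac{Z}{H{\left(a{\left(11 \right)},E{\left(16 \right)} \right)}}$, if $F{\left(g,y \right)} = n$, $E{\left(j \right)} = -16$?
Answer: $- \frac{8}{14130369} \approx -5.6616 \cdot 10^{-7}$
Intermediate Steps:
$a{\left(I \right)} = I + I^{2}$
$H{\left(m,h \right)} = 99$ ($H{\left(m,h \right)} = -5 + 104 = 99$)
$n = 8$ ($n = \left(-8\right) \left(-1\right) = 8$)
$F{\left(g,y \right)} = 8$
$Z = - \frac{8}{142731}$ ($Z = \frac{8 \frac{1}{-47577}}{3} = \frac{8 \left(- \frac{1}{47577}\right)}{3} = \frac{1}{3} \left(- \frac{8}{47577}\right) = - \frac{8}{142731} \approx -5.6049 \cdot 10^{-5}$)
$\frac{Z}{H{\left(a{\left(11 \right)},E{\left(16 \right)} \right)}} = - \frac{8}{142731 \cdot 99} = \left(- \frac{8}{142731}\right) \frac{1}{99} = - \frac{8}{14130369}$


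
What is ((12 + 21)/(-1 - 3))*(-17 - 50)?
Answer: 2211/4 ≈ 552.75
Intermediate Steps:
((12 + 21)/(-1 - 3))*(-17 - 50) = (33/(-4))*(-67) = (33*(-1/4))*(-67) = -33/4*(-67) = 2211/4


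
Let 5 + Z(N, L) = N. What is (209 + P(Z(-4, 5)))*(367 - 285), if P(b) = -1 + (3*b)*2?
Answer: 12628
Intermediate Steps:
Z(N, L) = -5 + N
P(b) = -1 + 6*b
(209 + P(Z(-4, 5)))*(367 - 285) = (209 + (-1 + 6*(-5 - 4)))*(367 - 285) = (209 + (-1 + 6*(-9)))*82 = (209 + (-1 - 54))*82 = (209 - 55)*82 = 154*82 = 12628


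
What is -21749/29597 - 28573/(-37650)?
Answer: 26825231/1114327050 ≈ 0.024073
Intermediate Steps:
-21749/29597 - 28573/(-37650) = -21749*1/29597 - 28573*(-1/37650) = -21749/29597 + 28573/37650 = 26825231/1114327050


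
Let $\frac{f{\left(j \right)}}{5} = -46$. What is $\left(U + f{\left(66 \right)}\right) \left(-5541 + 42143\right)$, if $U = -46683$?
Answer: $-1717109626$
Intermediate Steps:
$f{\left(j \right)} = -230$ ($f{\left(j \right)} = 5 \left(-46\right) = -230$)
$\left(U + f{\left(66 \right)}\right) \left(-5541 + 42143\right) = \left(-46683 - 230\right) \left(-5541 + 42143\right) = \left(-46913\right) 36602 = -1717109626$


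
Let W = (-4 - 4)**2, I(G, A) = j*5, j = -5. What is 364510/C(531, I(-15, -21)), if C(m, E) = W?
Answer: 182255/32 ≈ 5695.5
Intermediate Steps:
I(G, A) = -25 (I(G, A) = -5*5 = -25)
W = 64 (W = (-8)**2 = 64)
C(m, E) = 64
364510/C(531, I(-15, -21)) = 364510/64 = 364510*(1/64) = 182255/32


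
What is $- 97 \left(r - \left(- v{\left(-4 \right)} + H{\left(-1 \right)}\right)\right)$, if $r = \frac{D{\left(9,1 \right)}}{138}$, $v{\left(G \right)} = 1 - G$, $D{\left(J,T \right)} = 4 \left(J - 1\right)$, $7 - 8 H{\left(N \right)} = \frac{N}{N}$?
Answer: $- \frac{119989}{276} \approx -434.74$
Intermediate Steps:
$H{\left(N \right)} = \frac{3}{4}$ ($H{\left(N \right)} = \frac{7}{8} - \frac{N \frac{1}{N}}{8} = \frac{7}{8} - \frac{1}{8} = \frac{3}{4}$)
$D{\left(J,T \right)} = -4 + 4 J$ ($D{\left(J,T \right)} = 4 \left(-1 + J\right) = -4 + 4 J$)
$r = \frac{16}{69}$ ($r = \frac{-4 + 4 \cdot 9}{138} = \left(-4 + 36\right) \frac{1}{138} = 32 \cdot \frac{1}{138} = \frac{16}{69} \approx 0.23188$)
$- 97 \left(r - \left(- v{\left(-4 \right)} + H{\left(-1 \right)}\right)\right) = - 97 \left(\frac{16}{69} + \left(\left(1 - -4\right) - \frac{3}{4}\right)\right) = - 97 \left(\frac{16}{69} + \left(\left(1 + 4\right) - \frac{3}{4}\right)\right) = - 97 \left(\frac{16}{69} + \left(5 - \frac{3}{4}\right)\right) = - 97 \left(\frac{16}{69} + \frac{17}{4}\right) = \left(-97\right) \frac{1237}{276} = - \frac{119989}{276}$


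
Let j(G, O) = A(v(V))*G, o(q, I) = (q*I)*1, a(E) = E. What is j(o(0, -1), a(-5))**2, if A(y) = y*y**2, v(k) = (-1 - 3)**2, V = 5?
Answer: 0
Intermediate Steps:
v(k) = 16 (v(k) = (-4)**2 = 16)
A(y) = y**3
o(q, I) = I*q (o(q, I) = (I*q)*1 = I*q)
j(G, O) = 4096*G (j(G, O) = 16**3*G = 4096*G)
j(o(0, -1), a(-5))**2 = (4096*(-1*0))**2 = (4096*0)**2 = 0**2 = 0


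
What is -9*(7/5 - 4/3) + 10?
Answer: 47/5 ≈ 9.4000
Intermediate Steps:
-9*(7/5 - 4/3) + 10 = -9*1/15 + 10 = -⅗ + 10 = 47/5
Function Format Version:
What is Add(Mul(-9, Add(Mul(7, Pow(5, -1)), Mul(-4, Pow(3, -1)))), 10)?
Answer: Rational(47, 5) ≈ 9.4000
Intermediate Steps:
Add(Mul(-9, Add(Mul(7, Pow(5, -1)), Mul(-4, Pow(3, -1)))), 10) = Add(Mul(-9, Add(Mul(7, Rational(1, 5)), Mul(-4, Rational(1, 3)))), 10) = Add(Mul(-9, Add(Rational(7, 5), Rational(-4, 3))), 10) = Add(Mul(-9, Rational(1, 15)), 10) = Add(Rational(-3, 5), 10) = Rational(47, 5)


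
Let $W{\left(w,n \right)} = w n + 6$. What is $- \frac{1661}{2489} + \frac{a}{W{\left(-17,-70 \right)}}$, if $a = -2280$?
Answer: $- \frac{1915369}{744211} \approx -2.5737$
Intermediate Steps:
$W{\left(w,n \right)} = 6 + n w$ ($W{\left(w,n \right)} = n w + 6 = 6 + n w$)
$- \frac{1661}{2489} + \frac{a}{W{\left(-17,-70 \right)}} = - \frac{1661}{2489} - \frac{2280}{6 - -1190} = \left(-1661\right) \frac{1}{2489} - \frac{2280}{6 + 1190} = - \frac{1661}{2489} - \frac{2280}{1196} = - \frac{1661}{2489} - \frac{570}{299} = - \frac{1915369}{744211}$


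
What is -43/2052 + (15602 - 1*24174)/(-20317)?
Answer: 16716113/41690484 ≈ 0.40096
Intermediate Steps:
-43/2052 + (15602 - 1*24174)/(-20317) = -43*1/2052 + (15602 - 24174)*(-1/20317) = -43/2052 - 8572*(-1/20317) = -43/2052 + 8572/20317 = 16716113/41690484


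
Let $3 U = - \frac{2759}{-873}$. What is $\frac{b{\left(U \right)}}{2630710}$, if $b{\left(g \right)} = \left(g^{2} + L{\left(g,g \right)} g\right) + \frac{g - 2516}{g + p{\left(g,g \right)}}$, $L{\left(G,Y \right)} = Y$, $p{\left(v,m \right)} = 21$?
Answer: $- \frac{44299541356049}{1042212119038876980} \approx -4.2505 \cdot 10^{-5}$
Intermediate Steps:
$U = \frac{2759}{2619}$ ($U = \frac{\left(-2759\right) \frac{1}{-873}}{3} = \frac{\left(-2759\right) \left(- \frac{1}{873}\right)}{3} = \frac{1}{3} \cdot \frac{2759}{873} = \frac{2759}{2619} \approx 1.0535$)
$b{\left(g \right)} = 2 g^{2} + \frac{-2516 + g}{21 + g}$ ($b{\left(g \right)} = \left(g^{2} + g g\right) + \frac{g - 2516}{g + 21} = \left(g^{2} + g^{2}\right) + \frac{-2516 + g}{21 + g} = 2 g^{2} + \frac{-2516 + g}{21 + g}$)
$\frac{b{\left(U \right)}}{2630710} = \frac{\frac{1}{21 + \frac{2759}{2619}} \left(-2516 + \frac{2759}{2619} + 2 \left(\frac{2759}{2619}\right)^{3} + 42 \left(\frac{2759}{2619}\right)^{2}\right)}{2630710} = \frac{-2516 + \frac{2759}{2619} + 2 \cdot \frac{21001731479}{17964142659} + 42 \cdot \frac{7612081}{6859161}}{\frac{57758}{2619}} \cdot \frac{1}{2630710} = \frac{2619 \left(-2516 + \frac{2759}{2619} + \frac{42003462958}{17964142659} + \frac{106569134}{2286387}\right)}{57758} \cdot \frac{1}{2630710} = \frac{2619}{57758} \left(- \frac{44299541356049}{17964142659}\right) \frac{1}{2630710} = \left(- \frac{44299541356049}{396171421038}\right) \frac{1}{2630710} = - \frac{44299541356049}{1042212119038876980}$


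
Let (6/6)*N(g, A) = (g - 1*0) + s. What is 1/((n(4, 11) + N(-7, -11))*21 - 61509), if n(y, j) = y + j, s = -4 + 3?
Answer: -1/61362 ≈ -1.6297e-5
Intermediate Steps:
s = -1
n(y, j) = j + y
N(g, A) = -1 + g (N(g, A) = (g - 1*0) - 1 = (g + 0) - 1 = g - 1 = -1 + g)
1/((n(4, 11) + N(-7, -11))*21 - 61509) = 1/(((11 + 4) + (-1 - 7))*21 - 61509) = 1/((15 - 8)*21 - 61509) = 1/(7*21 - 61509) = 1/(147 - 61509) = 1/(-61362) = -1/61362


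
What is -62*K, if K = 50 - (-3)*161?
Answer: -33046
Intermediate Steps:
K = 533 (K = 50 - 1*(-483) = 50 + 483 = 533)
-62*K = -62*533 = -33046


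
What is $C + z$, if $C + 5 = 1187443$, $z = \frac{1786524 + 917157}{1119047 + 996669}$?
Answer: $\frac{2512284279289}{2115716} \approx 1.1874 \cdot 10^{6}$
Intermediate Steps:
$z = \frac{2703681}{2115716} \approx 1.2779$
$C = 1187438$ ($C = -5 + 1187443 = 1187438$)
$C + z = 1187438 + \frac{2703681}{2115716} = \frac{2512284279289}{2115716}$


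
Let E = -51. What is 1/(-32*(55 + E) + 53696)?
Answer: 1/53568 ≈ 1.8668e-5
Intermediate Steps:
1/(-32*(55 + E) + 53696) = 1/(-32*(55 - 51) + 53696) = 1/(-32*4 + 53696) = 1/(-128 + 53696) = 1/53568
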